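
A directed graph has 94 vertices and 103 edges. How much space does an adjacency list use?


Adjacency list: one list head per vertex + one entry per edge
Vertex heads: 94
Edge entries: 103
Total = 94 + 103 = 197


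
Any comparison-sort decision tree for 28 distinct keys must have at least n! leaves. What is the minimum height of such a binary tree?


A binary decision tree of height h has at most 2^h leaves and needs at least n! of them, so h >= ceil(log2(n!)).
Compute 28! as a running product:
  x2 = 2, x3 = 6, x4 = 24, x5 = 120
  x6 = 720, x7 = 5040, x8 = 40320, x9 = 362880
  x10 = 3628800, x11 = 39916800, x12 = 479001600, x13 = 6227020800
  x14 = 87178291200, x15 = 1307674368000, x16 = 20922789888000, x17 = 355687428096000
  x18 = 6402373705728000, x19 = 121645100408832000, x20 = 2432902008176640000, x21 = 51090942171709440000
  x22 = 1124000727777607680000, x23 = 25852016738884976640000, x24 = 620448401733239439360000, x25 = 15511210043330985984000000
  x26 = 403291461126605635584000000, x27 = 10888869450418352160768000000, x28 = 304888344611713860501504000000
28! = 304888344611713860501504000000
Bracket between powers of 2:
  2^97 = 158456325028528675187087900672 < 304888344611713860501504000000 <= 316912650057057350374175801344 = 2^98
So ceil(log2(28!)) = 98


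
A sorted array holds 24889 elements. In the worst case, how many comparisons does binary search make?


Halving sequence: 24889 -> 12444 -> 6222 -> 3111 -> 1555 -> 777 -> 388 -> 194 -> 97 -> 48 -> 24 -> 12 -> 6 -> 3 -> 1
Number of halvings = 14
Max comparisons = 14 + 1 = 15


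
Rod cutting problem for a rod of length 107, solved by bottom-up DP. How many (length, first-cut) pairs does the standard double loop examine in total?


For each subproblem length i = 1..107, the inner loop considers i possible first cuts.
Total = 1 + 2 + ... + 107
= 107*(107+1)/2
= 107*108/2 = 5778


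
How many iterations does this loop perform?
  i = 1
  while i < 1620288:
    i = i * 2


The loop variable doubles each iteration:
i = 1 -> 2 -> 4 -> 8 -> 16 -> 32 -> 64 -> 128 -> 256 -> 512 -> 1024 -> 2048 -> 4096 -> 8192 -> 16384 -> 32768 -> 65536 -> 131072 -> 262144 -> 524288 -> 1048576 -> 2097152 (stop, 2097152 >= 1620288)
Number of doublings = ceil(log2(1620288)) = 21


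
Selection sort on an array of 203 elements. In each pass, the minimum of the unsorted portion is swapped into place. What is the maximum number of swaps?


Selection sort performs one swap per pass:
  Pass 1: find min in positions 0 to 202, swap with position 0
  Pass 2: find min in positions 1 to 202, swap with position 1
  Pass 3: find min in positions 2 to 202, swap with position 2
  Pass 4: find min in positions 3 to 202, swap with position 3
  Pass 5: find min in positions 4 to 202, swap with position 4
  ... (197 more passes)
Total passes (and swaps) = n - 1 = 203 - 1 = 202


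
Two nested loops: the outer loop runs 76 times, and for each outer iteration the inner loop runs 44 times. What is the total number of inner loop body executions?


Outer loop: 76 iterations
Inner loop: 44 iterations per outer iteration
Total = 76 * 44 = 3344


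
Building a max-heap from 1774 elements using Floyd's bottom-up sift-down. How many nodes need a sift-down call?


In a heap of 1774 elements (0-indexed array):
  Last element index: 1773
  Parent of last element: floor((1773 - 1) / 2) = 886
  Internal nodes: indices 0 to 886
  Count = floor(1774/2) = 887


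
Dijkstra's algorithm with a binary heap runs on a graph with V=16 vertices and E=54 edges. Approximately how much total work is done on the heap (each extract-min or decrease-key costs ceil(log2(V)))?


Dijkstra with a binary heap: each vertex is extracted once, each edge may relax once.
Each heap operation costs O(log V).
V + E = 16 + 54 = 70
ceil(log2(16)) = 4 (since 2^3 = 8 < 16 <= 16 = 2^4)
Total heap work = (V+E) * ceil(log2(V)) = 70 * 4 = 280


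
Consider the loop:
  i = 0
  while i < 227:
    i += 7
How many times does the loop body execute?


Starting at i = 0, each iteration adds 7.
Iterations until i >= 227:
  Iteration 1: i = 0 -> i = 7
  Iteration 2: i = 7 -> i = 14
  Iteration 3: i = 14 -> i = 21
  Iteration 4: i = 21 -> i = 28
  Iteration 5: i = 28 -> i = 35
  Iteration 6: i = 35 -> i = 42
  Iteration 7: i = 42 -> i = 49
  Iteration 8: i = 49 -> i = 56
  ... continuing ...
Total iterations = ceil(227/7) = 33


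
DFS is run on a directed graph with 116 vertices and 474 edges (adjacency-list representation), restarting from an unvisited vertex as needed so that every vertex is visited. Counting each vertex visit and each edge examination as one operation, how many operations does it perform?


A full DFS traversal processes each vertex exactly once (push/pop on stack).
Each directed edge is examined once.
V = 116, E = 474
V + E = 590


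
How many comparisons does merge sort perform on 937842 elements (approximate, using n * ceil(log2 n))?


Recursion depth: ceil(log2(937842)) = 20
Each recursion level merges n = 937842 elements
Total = 937842 * 20 = 18756840


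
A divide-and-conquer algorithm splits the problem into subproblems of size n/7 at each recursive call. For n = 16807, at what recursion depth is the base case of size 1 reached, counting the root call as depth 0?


At each depth, the problem size is divided by 7:
  Depth 0: problem size = 16807
  Depth 1: problem size = 2401
  Depth 2: problem size = 343
  Depth 3: problem size = 49
  Depth 4: problem size = 7
  Depth 5: problem size = 1 (base case)
The base case is reached at depth log_7(16807) = 5 (the tree has 6 levels counting depth 0, but the depth asked for is 5).
Recursion depth = 5


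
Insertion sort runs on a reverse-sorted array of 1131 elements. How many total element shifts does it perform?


Sum of shifts = 1 + 2 + 3 + ... + 1130
= 1131 * 1130 / 2
= 1278030 / 2
= 639015


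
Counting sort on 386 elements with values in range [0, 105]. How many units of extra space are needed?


Output array size: 386 (to store sorted result)
Count array size: 106 (one slot per possible value, range 0 to 105)
Total extra space = 386 + 106 = 492


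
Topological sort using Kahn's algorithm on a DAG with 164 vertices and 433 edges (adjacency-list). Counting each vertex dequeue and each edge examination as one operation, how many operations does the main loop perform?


Kahn's algorithm:
  1. Compute in-degrees: O(V + E)
  2. Process queue: each vertex dequeued once (O(V))
     each edge examined once (O(E))
Total = V + E = 164 + 433 = 597


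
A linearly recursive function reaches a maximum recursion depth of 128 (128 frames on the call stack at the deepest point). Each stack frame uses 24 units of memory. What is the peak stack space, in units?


Maximum recursion depth = 128 frames
Memory per frame = 24 units
Total stack space = depth * frame_size
= 128 * 24 = 3072


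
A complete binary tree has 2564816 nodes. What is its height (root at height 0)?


In a complete binary tree, level k holds nodes 2^k .. 2^(k+1)-1 (1-indexed).
Height = floor(log2(n)) = floor(log2(2564816)) = 21
Check: 2^21 = 2097152 <= 2564816 < 4194304 = 2^22


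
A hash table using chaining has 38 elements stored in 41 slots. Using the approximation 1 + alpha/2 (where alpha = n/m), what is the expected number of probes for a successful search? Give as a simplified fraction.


Load factor alpha = n/m = 38/41
Expected probes = 1 + alpha/2 = 1 + 38/(2*41)
= 1 + 38/82
= 82/82 + 38/82
= 120/82
Simplify: 60/41


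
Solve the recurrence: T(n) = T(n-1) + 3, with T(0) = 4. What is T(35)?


Unrolling the recurrence:
T(35) = T(34) + 3
       = T(33) + 3 + 3
       = T(32) + 3*3
       ...
       = T(0) + 3*35
       = 4 + 105 = 109


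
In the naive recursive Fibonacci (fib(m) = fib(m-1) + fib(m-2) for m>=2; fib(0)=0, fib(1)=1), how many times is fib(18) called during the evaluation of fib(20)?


Let N(m) = number of times fib(m) is called while evaluating fib(20).
N(20) = 1 (the initial call).
N(19) = 1 (only fib(20) calls it).
For 1 <= m <= 18: fib(m) is called by fib(m+1) and fib(m+2), so
  N(m) = N(m+1) + N(m+2).
fib(0) is called only by fib(2), so N(0) = N(2).
Walk down from m=20:
  N(20)=1, N(19)=1, N(18)=2
N(18) = 2


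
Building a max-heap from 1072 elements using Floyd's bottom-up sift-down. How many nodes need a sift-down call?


In a heap of 1072 elements (0-indexed array):
  Last element index: 1071
  Parent of last element: floor((1071 - 1) / 2) = 535
  Internal nodes: indices 0 to 535
  Count = floor(1072/2) = 536


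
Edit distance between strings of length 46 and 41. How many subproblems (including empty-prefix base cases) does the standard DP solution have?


The table includes base cases (empty prefixes).
Rows: (m+1) = 47
Columns: (n+1) = 42
Total = 47 * 42 = 1974


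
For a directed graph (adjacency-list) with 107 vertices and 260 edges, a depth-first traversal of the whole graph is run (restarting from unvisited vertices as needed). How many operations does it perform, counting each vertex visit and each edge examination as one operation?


A full DFS traversal visits each vertex once and examines each edge once.
V = 107
E = 260
Sum = 107 + 260 = 367


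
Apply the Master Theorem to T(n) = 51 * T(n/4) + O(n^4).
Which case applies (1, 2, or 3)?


The Master Theorem: T(n) = a*T(n/b) + O(n^c)
  a = 51, b = 4, c = 4
log_b(a) = log_4(51) ~ 2.836
Compare b^c with a: 4^4 = 256 > 51, so c > log_b(a).
Since c > log_b(a), Case 3 applies.
T(n) = O(n^4)
Master Theorem case = 3


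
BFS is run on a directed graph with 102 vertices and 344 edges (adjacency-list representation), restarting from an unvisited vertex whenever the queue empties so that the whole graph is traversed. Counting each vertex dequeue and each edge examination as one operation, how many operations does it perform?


A full BFS traversal dequeues each vertex exactly once and examines each directed edge exactly once.
V = 102 (vertex processing cost)
E = 344 (edge examination cost)
Total operations proportional to V + E = 102 + 344 = 446


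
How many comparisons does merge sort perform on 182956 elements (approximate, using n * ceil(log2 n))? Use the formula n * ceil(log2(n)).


Recursion depth: ceil(log2(182956)) = 18
Each recursion level merges n = 182956 elements
Total = 182956 * 18 = 3293208


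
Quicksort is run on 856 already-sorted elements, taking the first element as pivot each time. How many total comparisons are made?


Sum of comparisons per partition:
855 + 854 + ... + 1 + 0
= 856 * (856 - 1) / 2
= 856 * 855 / 2
= 365940


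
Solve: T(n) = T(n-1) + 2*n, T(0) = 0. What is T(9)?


Expanding the recurrence:
T(9) = T(8) + 2*9
       = T(7) + 2*8 + 2*9
       ...
       = T(0) + 2*(1 + 2 + ... + 9)
       = 0 + 2 * 9*10/2
       = 0 + 2 * 45
       = 0 + 90 = 90


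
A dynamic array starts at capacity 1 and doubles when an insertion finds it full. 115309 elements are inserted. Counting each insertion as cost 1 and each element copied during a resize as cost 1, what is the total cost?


n = 115309
Insertion costs: 115309
Resizes copy 1, 2, 4, ... up to the largest power of 2 that is <= n-1 = 115308, i.e. 65536.
Copy costs = 1 + 2 + 4 + 8 + 16 + 32 + 64 + 128 + 256 + 512 + 1024 + 2048 + 4096 + 8192 + 16384 + 32768 + 65536 = 131071
Total = 115309 + 131071 = 246380


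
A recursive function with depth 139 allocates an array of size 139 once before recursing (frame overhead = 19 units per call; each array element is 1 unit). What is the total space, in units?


Array allocation: 139 units (allocated once)
Stack frames: 139 deep * 19 per frame = 2641 units
Total = 139 + 2641 = 2780


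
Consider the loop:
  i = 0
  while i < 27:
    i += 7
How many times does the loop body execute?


Starting at i = 0, each iteration adds 7.
Iterations until i >= 27:
  Iteration 1: i = 0 -> i = 7
  Iteration 2: i = 7 -> i = 14
  Iteration 3: i = 14 -> i = 21
  Iteration 4: i = 21 -> i = 28
Total iterations = ceil(27/7) = 4


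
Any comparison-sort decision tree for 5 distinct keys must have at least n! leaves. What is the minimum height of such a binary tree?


A binary decision tree of height h has at most 2^h leaves and needs at least n! of them, so h >= ceil(log2(n!)).
Compute 5! as a running product:
  x2 = 2, x3 = 6, x4 = 24, x5 = 120
5! = 120
Bracket between powers of 2:
  2^6 = 64 < 120 <= 128 = 2^7
So ceil(log2(5!)) = 7


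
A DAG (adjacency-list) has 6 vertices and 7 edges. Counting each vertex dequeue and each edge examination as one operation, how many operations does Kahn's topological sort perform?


V = 6 (vertex processing)
E = 7 (edge processing)
V + E = 6 + 7 = 13


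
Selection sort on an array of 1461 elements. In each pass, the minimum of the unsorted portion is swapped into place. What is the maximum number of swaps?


Selection sort performs one swap per pass:
  Pass 1: find min in positions 0 to 1460, swap with position 0
  Pass 2: find min in positions 1 to 1460, swap with position 1
  Pass 3: find min in positions 2 to 1460, swap with position 2
  Pass 4: find min in positions 3 to 1460, swap with position 3
  Pass 5: find min in positions 4 to 1460, swap with position 4
  ... (1455 more passes)
Total passes (and swaps) = n - 1 = 1461 - 1 = 1460


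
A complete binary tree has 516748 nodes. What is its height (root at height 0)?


In a complete binary tree, level k holds nodes 2^k .. 2^(k+1)-1 (1-indexed).
Height = floor(log2(n)) = floor(log2(516748)) = 18
Check: 2^18 = 262144 <= 516748 < 524288 = 2^19


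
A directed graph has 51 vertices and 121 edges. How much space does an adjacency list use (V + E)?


Adjacency list: one list head per vertex + one entry per edge
Vertex heads: 51
Edge entries: 121
Total = 51 + 121 = 172


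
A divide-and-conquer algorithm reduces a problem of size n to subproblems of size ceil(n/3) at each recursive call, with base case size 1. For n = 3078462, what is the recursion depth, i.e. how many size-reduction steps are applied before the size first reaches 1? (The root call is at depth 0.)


Each step divides the size by 3 (rounding up); after k steps the size is ceil(n/3^k), which equals 1 exactly when 3^k >= n.
So the depth is the smallest k with 3^k >= 3078462, i.e. ceil(log_3(3078462)).
3^13 = 1594323 < 3078462 <= 4782969 = 3^14
Recursion depth = 14


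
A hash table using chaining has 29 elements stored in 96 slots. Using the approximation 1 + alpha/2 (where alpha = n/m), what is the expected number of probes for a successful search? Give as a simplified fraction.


Load factor alpha = n/m = 29/96
Expected probes = 1 + alpha/2 = 1 + 29/(2*96)
= 1 + 29/192
= 192/192 + 29/192
= 221/192


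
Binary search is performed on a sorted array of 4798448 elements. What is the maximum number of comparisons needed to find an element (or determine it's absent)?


Binary search halves the search space each comparison:
  Step 1: search space = 4798448 -> 2399224
  Step 2: search space = 2399224 -> 1199612
  Step 3: search space = 1199612 -> 599806
  Step 4: search space = 599806 -> 299903
  Step 5: search space = 299903 -> 149951
  Step 6: search space = 149951 -> 74975
  Step 7: search space = 74975 -> 37487
  Step 8: search space = 37487 -> 18743
  Step 9: search space = 18743 -> 9371
  Step 10: search space = 9371 -> 4685
  Step 11: search space = 4685 -> 2342
  Step 12: search space = 2342 -> 1171
  Step 13: search space = 1171 -> 585
  Step 14: search space = 585 -> 292
  Step 15: search space = 292 -> 146
  Step 16: search space = 146 -> 73
  Step 17: search space = 73 -> 36
  Step 18: search space = 36 -> 18
  Step 19: search space = 18 -> 9
  Step 20: search space = 9 -> 4
  Step 21: search space = 4 -> 2
  Step 22: search space = 2 -> 1
  Step 23: search space = 1 (final check)
Maximum comparisons = floor(log2(4798448)) + 1 = 22 + 1 = 23


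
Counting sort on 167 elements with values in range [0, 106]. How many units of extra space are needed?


Output array size: 167 (to store sorted result)
Count array size: 107 (one slot per possible value, range 0 to 106)
Total extra space = 167 + 107 = 274


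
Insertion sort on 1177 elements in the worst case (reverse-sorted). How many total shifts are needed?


In the worst case (reverse-sorted), each element shifts past all previous:
  Element 1: 1 shifts
  Element 2: 2 shifts
  Element 3: 3 shifts
  Element 4: 4 shifts
  Element 5: 5 shifts
  ...
  Element 1176: 1176 shifts
Total = 1 + 2 + ... + 1176
= 1177*(1177-1)/2 = 692076


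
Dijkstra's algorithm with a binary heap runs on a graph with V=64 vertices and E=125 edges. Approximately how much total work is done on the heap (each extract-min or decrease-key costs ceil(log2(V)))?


Dijkstra with a binary heap: each vertex is extracted once, each edge may relax once.
Each heap operation costs O(log V).
V + E = 64 + 125 = 189
ceil(log2(64)) = 6 (since 2^5 = 32 < 64 <= 64 = 2^6)
Total heap work = (V+E) * ceil(log2(V)) = 189 * 6 = 1134


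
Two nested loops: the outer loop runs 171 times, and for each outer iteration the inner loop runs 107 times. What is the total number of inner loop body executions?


Outer loop: 171 iterations
Inner loop: 107 iterations per outer iteration
Total = 171 * 107 = 18297


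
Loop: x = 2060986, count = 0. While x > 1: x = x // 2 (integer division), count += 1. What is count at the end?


The variable x halves each step:
x = 2060986 -> 1030493 -> 515246 -> 257623 -> 128811 -> 64405 -> 32202 -> 16101 -> 8050 -> 4025 -> 2012 -> 1006 -> 503 -> 251 -> 125 -> 62 -> 31 -> 15 -> 7 -> 3 -> 1
Number of halvings = floor(log2(2060986)) = 20


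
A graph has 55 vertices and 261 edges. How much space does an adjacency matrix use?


Adjacency matrix: V x V grid of entries
Space = V^2 = 55^2 = 55 * 55 = 3025


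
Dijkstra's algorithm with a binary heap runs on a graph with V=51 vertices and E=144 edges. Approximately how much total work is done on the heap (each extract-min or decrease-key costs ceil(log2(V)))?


Dijkstra with a binary heap: each vertex is extracted once, each edge may relax once.
Each heap operation costs O(log V).
V + E = 51 + 144 = 195
ceil(log2(51)) = 6 (since 2^5 = 32 < 51 <= 64 = 2^6)
Total heap work = (V+E) * ceil(log2(V)) = 195 * 6 = 1170


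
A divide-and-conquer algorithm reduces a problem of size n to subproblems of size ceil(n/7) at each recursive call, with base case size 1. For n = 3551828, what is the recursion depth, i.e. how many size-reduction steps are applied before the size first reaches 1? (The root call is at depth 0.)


Each step divides the size by 7 (rounding up); after k steps the size is ceil(n/7^k), which equals 1 exactly when 7^k >= n.
So the depth is the smallest k with 7^k >= 3551828, i.e. ceil(log_7(3551828)).
7^7 = 823543 < 3551828 <= 5764801 = 7^8
Recursion depth = 8


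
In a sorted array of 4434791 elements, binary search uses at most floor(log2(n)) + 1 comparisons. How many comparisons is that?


Halving sequence: 4434791 -> 2217395 -> 1108697 -> 554348 -> 277174 -> 138587 -> 69293 -> 34646 -> 17323 -> 8661 -> 4330 -> 2165 -> 1082 -> 541 -> 270 -> 135 -> 67 -> 33 -> 16 -> 8 -> 4 -> 2 -> 1
Number of halvings = 22
Max comparisons = 22 + 1 = 23


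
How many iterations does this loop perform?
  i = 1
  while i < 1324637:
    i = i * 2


The loop variable doubles each iteration:
i = 1 -> 2 -> 4 -> 8 -> 16 -> 32 -> 64 -> 128 -> 256 -> 512 -> 1024 -> 2048 -> 4096 -> 8192 -> 16384 -> 32768 -> 65536 -> 131072 -> 262144 -> 524288 -> 1048576 -> 2097152 (stop, 2097152 >= 1324637)
Number of doublings = ceil(log2(1324637)) = 21


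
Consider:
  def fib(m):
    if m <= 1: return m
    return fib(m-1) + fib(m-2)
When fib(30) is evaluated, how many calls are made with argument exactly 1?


Let N(m) = number of times fib(m) is called while evaluating fib(30).
N(30) = 1 (the initial call).
N(29) = 1 (only fib(30) calls it).
For 1 <= m <= 28: fib(m) is called by fib(m+1) and fib(m+2), so
  N(m) = N(m+1) + N(m+2).
fib(0) is called only by fib(2), so N(0) = N(2).
Walk down from m=30:
  N(30)=1, N(29)=1, N(28)=2, N(27)=3, N(26)=5, N(25)=8, N(24)=13, N(23)=21, N(22)=34, N(21)=55, N(20)=89, N(19)=144, N(18)=233, N(17)=377, N(16)=610, N(15)=987, N(14)=1597, N(13)=2584, N(12)=4181, N(11)=6765, N(10)=10946, N(9)=17711, N(8)=28657, N(7)=46368, N(6)=75025, N(5)=121393, N(4)=196418, N(3)=317811, N(2)=514229, N(1)=832040
N(1) = 832040


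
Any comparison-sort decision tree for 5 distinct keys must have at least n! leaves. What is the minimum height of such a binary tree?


A binary decision tree of height h has at most 2^h leaves and needs at least n! of them, so h >= ceil(log2(n!)).
Compute 5! as a running product:
  x2 = 2, x3 = 6, x4 = 24, x5 = 120
5! = 120
Bracket between powers of 2:
  2^6 = 64 < 120 <= 128 = 2^7
So ceil(log2(5!)) = 7


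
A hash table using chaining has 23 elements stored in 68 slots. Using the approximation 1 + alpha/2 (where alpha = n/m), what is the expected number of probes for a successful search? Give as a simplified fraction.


Load factor alpha = n/m = 23/68
Expected probes = 1 + alpha/2 = 1 + 23/(2*68)
= 1 + 23/136
= 136/136 + 23/136
= 159/136


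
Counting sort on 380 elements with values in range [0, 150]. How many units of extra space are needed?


Output array size: 380 (to store sorted result)
Count array size: 151 (one slot per possible value, range 0 to 150)
Total extra space = 380 + 151 = 531


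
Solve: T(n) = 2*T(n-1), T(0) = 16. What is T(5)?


Unrolling:
T(5) = 2*T(4) = 2^2*T(3) = ... = 2^5*T(0)
= 2^5 * 16
= 32 * 16 = 512


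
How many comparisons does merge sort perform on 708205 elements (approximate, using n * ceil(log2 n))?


Recursion depth: ceil(log2(708205)) = 20
Each recursion level merges n = 708205 elements
Total = 708205 * 20 = 14164100


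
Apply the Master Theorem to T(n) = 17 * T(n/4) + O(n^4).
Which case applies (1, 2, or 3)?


The Master Theorem: T(n) = a*T(n/b) + O(n^c)
  a = 17, b = 4, c = 4
log_b(a) = log_4(17) ~ 2.044
Compare b^c with a: 4^4 = 256 > 17, so c > log_b(a).
Since c > log_b(a), Case 3 applies.
T(n) = O(n^4)
Master Theorem case = 3


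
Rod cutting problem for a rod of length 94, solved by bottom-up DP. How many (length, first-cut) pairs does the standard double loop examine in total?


For each subproblem length i = 1..94, the inner loop considers i possible first cuts.
Total = 1 + 2 + ... + 94
= 94*(94+1)/2
= 94*95/2 = 4465


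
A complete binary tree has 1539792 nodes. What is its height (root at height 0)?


In a complete binary tree, level k holds nodes 2^k .. 2^(k+1)-1 (1-indexed).
Height = floor(log2(n)) = floor(log2(1539792)) = 20
Check: 2^20 = 1048576 <= 1539792 < 2097152 = 2^21


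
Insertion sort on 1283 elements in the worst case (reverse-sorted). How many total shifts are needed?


In the worst case (reverse-sorted), each element shifts past all previous:
  Element 1: 1 shifts
  Element 2: 2 shifts
  Element 3: 3 shifts
  Element 4: 4 shifts
  Element 5: 5 shifts
  ...
  Element 1282: 1282 shifts
Total = 1 + 2 + ... + 1282
= 1283*(1283-1)/2 = 822403


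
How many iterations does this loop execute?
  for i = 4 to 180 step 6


The loop variable i takes values starting at 4 and increments by 6 each iteration.
Sequence: i = 4, 10, 16, 22, 28, 34, 40, 46, 52, ...
The upper bound 180 is inclusive, so the count is floor((last - first) / step) + 1:
floor((180 - 4) / 6) + 1 = floor(176/6) + 1 = 29 + 1 = 30


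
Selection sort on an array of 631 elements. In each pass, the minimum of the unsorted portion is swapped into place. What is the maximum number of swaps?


Selection sort performs one swap per pass:
  Pass 1: find min in positions 0 to 630, swap with position 0
  Pass 2: find min in positions 1 to 630, swap with position 1
  Pass 3: find min in positions 2 to 630, swap with position 2
  Pass 4: find min in positions 3 to 630, swap with position 3
  Pass 5: find min in positions 4 to 630, swap with position 4
  ... (625 more passes)
Total passes (and swaps) = n - 1 = 631 - 1 = 630


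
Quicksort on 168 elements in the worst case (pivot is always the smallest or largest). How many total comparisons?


In the worst case, each partition step picks the worst pivot:
  Partition 1: 167 comparisons (n-1 elements to compare)
  Partition 2: 166 comparisons
  Partition 3: 165 comparisons
  Partition 4: 164 comparisons
  Partition 5: 163 comparisons
  ...
  Last partition: 0 comparisons
Total = (n-1) + (n-2) + ... + 1 + 0 = n*(n-1)/2
= 168*167/2 = 14028


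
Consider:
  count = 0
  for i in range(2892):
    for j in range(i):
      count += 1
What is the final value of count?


For each i, the inner loop runs i times:
  i=0: inner runs 0 times
  i=1: inner runs 1 time
  i=2: inner runs 2 times
  i=3: inner runs 3 times
  i=4: inner runs 4 times
  i=5: inner runs 5 times
  i=6: inner runs 6 times
  i=7: inner runs 7 times
  ...
Total = 0 + 1 + 2 + ... + 2891 = 2892*(2892-1)/2 = 4180386


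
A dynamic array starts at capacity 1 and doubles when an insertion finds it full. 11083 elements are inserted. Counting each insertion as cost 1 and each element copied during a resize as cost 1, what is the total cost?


n = 11083
Insertion costs: 11083
Resizes copy 1, 2, 4, ... up to the largest power of 2 that is <= n-1 = 11082, i.e. 8192.
Copy costs = 1 + 2 + 4 + 8 + 16 + 32 + 64 + 128 + 256 + 512 + 1024 + 2048 + 4096 + 8192 = 16383
Total = 11083 + 16383 = 27466


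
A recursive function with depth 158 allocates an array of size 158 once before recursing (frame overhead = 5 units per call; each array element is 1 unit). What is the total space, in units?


Array allocation: 158 units (allocated once)
Stack frames: 158 deep * 5 per frame = 790 units
Total = 158 + 790 = 948


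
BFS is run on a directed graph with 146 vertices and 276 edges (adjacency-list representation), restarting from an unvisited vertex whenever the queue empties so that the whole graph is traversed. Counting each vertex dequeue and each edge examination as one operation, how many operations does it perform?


A full BFS traversal dequeues each vertex exactly once and examines each directed edge exactly once.
V = 146 (vertex processing cost)
E = 276 (edge examination cost)
Total operations proportional to V + E = 146 + 276 = 422


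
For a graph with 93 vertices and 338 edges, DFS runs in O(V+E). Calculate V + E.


A full DFS traversal visits each vertex once and examines each edge once.
V = 93
E = 338
Sum = 93 + 338 = 431


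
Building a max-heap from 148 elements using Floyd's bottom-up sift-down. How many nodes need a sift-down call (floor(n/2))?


In a heap of 148 elements (0-indexed array):
  Last element index: 147
  Parent of last element: floor((147 - 1) / 2) = 73
  Internal nodes: indices 0 to 73
  Count = floor(148/2) = 74


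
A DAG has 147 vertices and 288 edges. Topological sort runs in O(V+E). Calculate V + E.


V = 147 (vertex processing)
E = 288 (edge processing)
V + E = 147 + 288 = 435


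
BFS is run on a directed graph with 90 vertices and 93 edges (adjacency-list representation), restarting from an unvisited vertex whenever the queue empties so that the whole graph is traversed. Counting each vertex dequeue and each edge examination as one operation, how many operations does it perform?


A full BFS traversal dequeues each vertex exactly once and examines each directed edge exactly once.
V = 90 (vertex processing cost)
E = 93 (edge examination cost)
Total operations proportional to V + E = 90 + 93 = 183


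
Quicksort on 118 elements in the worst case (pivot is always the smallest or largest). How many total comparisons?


In the worst case, each partition step picks the worst pivot:
  Partition 1: 117 comparisons (n-1 elements to compare)
  Partition 2: 116 comparisons
  Partition 3: 115 comparisons
  Partition 4: 114 comparisons
  Partition 5: 113 comparisons
  ...
  Last partition: 0 comparisons
Total = (n-1) + (n-2) + ... + 1 + 0 = n*(n-1)/2
= 118*117/2 = 6903


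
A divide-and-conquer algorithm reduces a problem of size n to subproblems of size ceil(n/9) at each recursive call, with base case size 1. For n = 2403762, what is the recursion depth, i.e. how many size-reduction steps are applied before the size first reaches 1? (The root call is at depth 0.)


Each step divides the size by 9 (rounding up); after k steps the size is ceil(n/9^k), which equals 1 exactly when 9^k >= n.
So the depth is the smallest k with 9^k >= 2403762, i.e. ceil(log_9(2403762)).
9^6 = 531441 < 2403762 <= 4782969 = 9^7
Recursion depth = 7


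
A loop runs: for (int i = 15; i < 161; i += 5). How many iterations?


Loop starts at i = 15, increments by 5, stops when i >= 161.
Number of iterations = ceil((161 - 15) / 5)
= ceil(146 / 5)
= 30


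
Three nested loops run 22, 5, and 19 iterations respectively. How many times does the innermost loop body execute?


Loop 1 (outermost): 22 iterations
Loop 2 (middle): 5 iterations per outer
Loop 3 (innermost): 19 iterations per middle
Total = 22 * 5 * 19 = 2090


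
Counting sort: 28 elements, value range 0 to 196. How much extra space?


n = 28 (output array)
k = 197 (count array for 197 distinct values)
Extra space = 28 + 197 = 225


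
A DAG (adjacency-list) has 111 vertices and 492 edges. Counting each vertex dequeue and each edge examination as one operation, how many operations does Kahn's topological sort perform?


V = 111 (vertex processing)
E = 492 (edge processing)
V + E = 111 + 492 = 603


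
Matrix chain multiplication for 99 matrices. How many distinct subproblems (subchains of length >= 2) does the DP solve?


Subproblems are indexed by (i, j) where i < j.
Number of such pairs = n*(n-1)/2
= 99 * 98 / 2
= 4851


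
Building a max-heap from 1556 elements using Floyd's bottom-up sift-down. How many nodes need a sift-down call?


In a heap of 1556 elements (0-indexed array):
  Last element index: 1555
  Parent of last element: floor((1555 - 1) / 2) = 777
  Internal nodes: indices 0 to 777
  Count = floor(1556/2) = 778


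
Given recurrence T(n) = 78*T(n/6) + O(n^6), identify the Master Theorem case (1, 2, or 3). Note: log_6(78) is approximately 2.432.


Master Theorem parameters: a=78, b=6, c=6
log_b(a) = 2.432
Compare b^c with a: 6^6 = 46656 > 78, so c > log_b(a).
Comparing c=6 vs log_b(a)=2.432:
6 > 2.432 => Case 3
Result: T(n) = O(n^6)
Master Theorem case = 3


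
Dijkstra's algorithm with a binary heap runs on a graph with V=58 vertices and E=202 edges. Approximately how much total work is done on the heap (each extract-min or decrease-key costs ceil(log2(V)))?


Dijkstra with a binary heap: each vertex is extracted once, each edge may relax once.
Each heap operation costs O(log V).
V + E = 58 + 202 = 260
ceil(log2(58)) = 6 (since 2^5 = 32 < 58 <= 64 = 2^6)
Total heap work = (V+E) * ceil(log2(V)) = 260 * 6 = 1560


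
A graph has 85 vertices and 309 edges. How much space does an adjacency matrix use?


Adjacency matrix: V x V grid of entries
Space = V^2 = 85^2 = 85 * 85 = 7225


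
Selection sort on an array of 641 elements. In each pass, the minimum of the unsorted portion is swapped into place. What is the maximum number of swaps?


Selection sort performs one swap per pass:
  Pass 1: find min in positions 0 to 640, swap with position 0
  Pass 2: find min in positions 1 to 640, swap with position 1
  Pass 3: find min in positions 2 to 640, swap with position 2
  Pass 4: find min in positions 3 to 640, swap with position 3
  Pass 5: find min in positions 4 to 640, swap with position 4
  ... (635 more passes)
Total passes (and swaps) = n - 1 = 641 - 1 = 640


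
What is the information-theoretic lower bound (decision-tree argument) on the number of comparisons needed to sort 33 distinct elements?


A binary decision tree of height h has at most 2^h leaves and needs at least n! of them, so h >= ceil(log2(n!)).
33! is far too large to multiply out, so use Stirling's series:
  ln(n!) ~ n ln n - n + (1/2) ln(2 pi n) + 1/(12n)  (error below 1/(360 n^3), negligible here)
  ln(33) = 3.4965076
  n ln n = 33 * 3.4965076 = 115.3848
  (1/2) ln(2 pi * 33) = (1/2) ln(207.3451) = 2.6672
  1/(12*33) = 0.0025
  ln(33!) ~ 115.3848 - 33 + 2.6672 + 0.0025 = 85.0545
Convert to base 2: log2(33!) = 85.0545 / ln 2 = 85.0545 / 0.69314718 = 122.7077
ceil(122.7077) = 123


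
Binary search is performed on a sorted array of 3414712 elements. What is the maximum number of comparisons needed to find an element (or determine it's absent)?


Binary search halves the search space each comparison:
  Step 1: search space = 3414712 -> 1707356
  Step 2: search space = 1707356 -> 853678
  Step 3: search space = 853678 -> 426839
  Step 4: search space = 426839 -> 213419
  Step 5: search space = 213419 -> 106709
  Step 6: search space = 106709 -> 53354
  Step 7: search space = 53354 -> 26677
  Step 8: search space = 26677 -> 13338
  Step 9: search space = 13338 -> 6669
  Step 10: search space = 6669 -> 3334
  Step 11: search space = 3334 -> 1667
  Step 12: search space = 1667 -> 833
  Step 13: search space = 833 -> 416
  Step 14: search space = 416 -> 208
  Step 15: search space = 208 -> 104
  Step 16: search space = 104 -> 52
  Step 17: search space = 52 -> 26
  Step 18: search space = 26 -> 13
  Step 19: search space = 13 -> 6
  Step 20: search space = 6 -> 3
  Step 21: search space = 3 -> 1
  Step 22: search space = 1 (final check)
Maximum comparisons = floor(log2(3414712)) + 1 = 21 + 1 = 22


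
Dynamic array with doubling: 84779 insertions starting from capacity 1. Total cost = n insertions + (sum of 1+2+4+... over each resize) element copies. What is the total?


n = 84779
Insertion costs: 84779
Resizes copy 1, 2, 4, ... up to the largest power of 2 that is <= n-1 = 84778, i.e. 65536.
Copy costs = 1 + 2 + 4 + 8 + 16 + 32 + 64 + 128 + 256 + 512 + 1024 + 2048 + 4096 + 8192 + 16384 + 32768 + 65536 = 131071
Total = 84779 + 131071 = 215850


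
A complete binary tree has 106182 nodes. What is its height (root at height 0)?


In a complete binary tree, level k holds nodes 2^k .. 2^(k+1)-1 (1-indexed).
Height = floor(log2(n)) = floor(log2(106182)) = 16
Check: 2^16 = 65536 <= 106182 < 131072 = 2^17


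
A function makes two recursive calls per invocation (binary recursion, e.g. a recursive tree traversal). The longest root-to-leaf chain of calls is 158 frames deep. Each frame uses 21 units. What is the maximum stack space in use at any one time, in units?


Binary recursion: the two calls run one after the other, so only one root-to-leaf chain of frames is on the stack at a time.
Maximum depth (longest chain) = 158 frames
Each frame = 21 units
Max stack space = 158 * 21 = 3318


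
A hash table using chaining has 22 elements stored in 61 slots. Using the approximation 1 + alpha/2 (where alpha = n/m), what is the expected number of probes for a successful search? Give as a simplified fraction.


Load factor alpha = n/m = 22/61
Expected probes = 1 + alpha/2 = 1 + 22/(2*61)
= 1 + 22/122
= 122/122 + 22/122
= 144/122
Simplify: 72/61


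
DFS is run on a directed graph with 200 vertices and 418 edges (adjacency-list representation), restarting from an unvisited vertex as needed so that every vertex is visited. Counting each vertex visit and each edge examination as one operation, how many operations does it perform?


A full DFS traversal processes each vertex exactly once (push/pop on stack).
Each directed edge is examined once.
V = 200, E = 418
V + E = 618


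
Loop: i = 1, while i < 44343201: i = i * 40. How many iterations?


i multiplies by 40 each step:
i = 1 -> 40 -> 1600 -> 64000 -> 2560000 -> 102400000 (stop)
Iterations = ceil(log_40(44343201)) = 5


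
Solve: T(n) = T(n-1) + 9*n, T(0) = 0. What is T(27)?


Expanding the recurrence:
T(27) = T(26) + 9*27
       = T(25) + 9*26 + 9*27
       ...
       = T(0) + 9*(1 + 2 + ... + 27)
       = 0 + 9 * 27*28/2
       = 0 + 9 * 378
       = 0 + 3402 = 3402


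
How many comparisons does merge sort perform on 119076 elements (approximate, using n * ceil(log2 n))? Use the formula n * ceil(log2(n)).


Recursion depth: ceil(log2(119076)) = 17
Each recursion level merges n = 119076 elements
Total = 119076 * 17 = 2024292


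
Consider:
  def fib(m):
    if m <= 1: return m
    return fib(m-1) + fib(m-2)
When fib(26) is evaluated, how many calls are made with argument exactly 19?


Let N(m) = number of times fib(m) is called while evaluating fib(26).
N(26) = 1 (the initial call).
N(25) = 1 (only fib(26) calls it).
For 1 <= m <= 24: fib(m) is called by fib(m+1) and fib(m+2), so
  N(m) = N(m+1) + N(m+2).
fib(0) is called only by fib(2), so N(0) = N(2).
Walk down from m=26:
  N(26)=1, N(25)=1, N(24)=2, N(23)=3, N(22)=5, N(21)=8, N(20)=13, N(19)=21
N(19) = 21


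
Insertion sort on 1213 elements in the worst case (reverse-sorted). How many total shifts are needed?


In the worst case (reverse-sorted), each element shifts past all previous:
  Element 1: 1 shifts
  Element 2: 2 shifts
  Element 3: 3 shifts
  Element 4: 4 shifts
  Element 5: 5 shifts
  ...
  Element 1212: 1212 shifts
Total = 1 + 2 + ... + 1212
= 1213*(1213-1)/2 = 735078


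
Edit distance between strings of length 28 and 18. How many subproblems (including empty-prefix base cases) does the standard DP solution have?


The table includes base cases (empty prefixes).
Rows: (m+1) = 29
Columns: (n+1) = 19
Total = 29 * 19 = 551


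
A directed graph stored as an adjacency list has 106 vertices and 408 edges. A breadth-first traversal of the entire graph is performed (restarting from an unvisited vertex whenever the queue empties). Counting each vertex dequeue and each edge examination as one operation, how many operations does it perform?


A full BFS traversal dequeues each vertex once and examines each edge once.
Vertex visits: 106
Edge visits: 408
V + E = 106 + 408 = 514


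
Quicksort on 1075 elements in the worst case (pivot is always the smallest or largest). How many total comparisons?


In the worst case, each partition step picks the worst pivot:
  Partition 1: 1074 comparisons (n-1 elements to compare)
  Partition 2: 1073 comparisons
  Partition 3: 1072 comparisons
  Partition 4: 1071 comparisons
  Partition 5: 1070 comparisons
  ...
  Last partition: 0 comparisons
Total = (n-1) + (n-2) + ... + 1 + 0 = n*(n-1)/2
= 1075*1074/2 = 577275


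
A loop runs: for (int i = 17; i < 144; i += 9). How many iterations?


Loop starts at i = 17, increments by 9, stops when i >= 144.
Number of iterations = ceil((144 - 17) / 9)
= ceil(127 / 9)
= 15


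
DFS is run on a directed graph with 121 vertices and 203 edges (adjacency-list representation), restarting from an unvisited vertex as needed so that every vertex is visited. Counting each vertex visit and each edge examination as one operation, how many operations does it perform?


A full DFS traversal processes each vertex exactly once (push/pop on stack).
Each directed edge is examined once.
V = 121, E = 203
V + E = 324


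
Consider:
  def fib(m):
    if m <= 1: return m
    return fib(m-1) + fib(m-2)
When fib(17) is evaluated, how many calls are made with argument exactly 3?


Let N(m) = number of times fib(m) is called while evaluating fib(17).
N(17) = 1 (the initial call).
N(16) = 1 (only fib(17) calls it).
For 1 <= m <= 15: fib(m) is called by fib(m+1) and fib(m+2), so
  N(m) = N(m+1) + N(m+2).
fib(0) is called only by fib(2), so N(0) = N(2).
Walk down from m=17:
  N(17)=1, N(16)=1, N(15)=2, N(14)=3, N(13)=5, N(12)=8, N(11)=13, N(10)=21, N(9)=34, N(8)=55, N(7)=89, N(6)=144, N(5)=233, N(4)=377, N(3)=610
N(3) = 610


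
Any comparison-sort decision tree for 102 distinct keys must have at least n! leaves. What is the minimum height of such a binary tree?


A binary decision tree of height h has at most 2^h leaves and needs at least n! of them, so h >= ceil(log2(n!)).
102! is far too large to multiply out, so use Stirling's series:
  ln(n!) ~ n ln n - n + (1/2) ln(2 pi n) + 1/(12n)  (error below 1/(360 n^3), negligible here)
  ln(102) = 4.6249728
  n ln n = 102 * 4.6249728 = 471.7472
  (1/2) ln(2 pi * 102) = (1/2) ln(640.8849) = 3.2314
  1/(12*102) = 0.0008
  ln(102!) ~ 471.7472 - 102 + 3.2314 + 0.0008 = 372.9794
Convert to base 2: log2(102!) = 372.9794 / ln 2 = 372.9794 / 0.69314718 = 538.0955
ceil(538.0955) = 539
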